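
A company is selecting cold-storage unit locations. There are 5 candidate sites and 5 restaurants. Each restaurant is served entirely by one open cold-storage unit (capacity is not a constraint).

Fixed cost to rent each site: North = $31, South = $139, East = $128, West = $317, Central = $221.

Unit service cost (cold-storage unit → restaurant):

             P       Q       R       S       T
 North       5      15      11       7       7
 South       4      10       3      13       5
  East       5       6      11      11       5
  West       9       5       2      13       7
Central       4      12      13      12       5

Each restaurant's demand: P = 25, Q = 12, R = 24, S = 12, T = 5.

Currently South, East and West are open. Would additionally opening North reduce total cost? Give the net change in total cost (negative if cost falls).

Yes — net change −17 (cost falls by 17).

Current service cost with {South, East, West}: 365.
Adding North: each restaurant re-picks its cheapest; new service cost 317, saving 48.
Extra fixed cost: 31. Net change = 31 − 48 = -17.
(Totals: 949 → 932.)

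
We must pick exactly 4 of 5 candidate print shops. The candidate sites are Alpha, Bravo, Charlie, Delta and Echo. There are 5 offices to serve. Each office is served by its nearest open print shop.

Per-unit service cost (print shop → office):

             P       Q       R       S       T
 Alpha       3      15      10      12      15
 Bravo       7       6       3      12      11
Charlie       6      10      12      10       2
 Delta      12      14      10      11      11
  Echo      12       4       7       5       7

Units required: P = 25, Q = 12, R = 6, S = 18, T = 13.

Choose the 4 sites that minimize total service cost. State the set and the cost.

Choose Alpha, Bravo, Charlie and Echo; total service cost 257.

With exactly 4 open, each office uses its cheapest among the chosen.
{Alpha, Bravo, Charlie, Echo}: P→Alpha 3·25=75, Q→Echo 4·12=48, R→Bravo 3·6=18, S→Echo 5·18=90, T→Charlie 2·13=26. Service cost 257.
{Alpha, Charlie, Delta, Echo}: service cost 281
{Alpha, Bravo, Delta, Echo}: service cost 322
Among all 5 size-4 choices, {Alpha, Bravo, Charlie, Echo} is lowest.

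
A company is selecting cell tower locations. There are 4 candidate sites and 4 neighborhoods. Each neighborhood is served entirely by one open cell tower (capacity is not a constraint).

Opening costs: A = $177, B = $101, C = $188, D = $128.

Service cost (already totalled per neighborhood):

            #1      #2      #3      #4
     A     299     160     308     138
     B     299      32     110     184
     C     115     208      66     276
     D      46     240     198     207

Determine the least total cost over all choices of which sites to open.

For any fixed open set, each neighborhood goes to its cheapest open site; total = fixed + service.
{B, D}: #1→D 46, #2→B 32, #3→B 110, #4→B 184. Service 372; fixed 229; total 601.
{B, C}: service 397 + fixed 289 = 686
{B}: service 625 + fixed 101 = 726
{A, B, C, D}: #1→D 46, #2→B 32, #3→C 66, #4→A 138. Service 282; fixed 594; total 876.
(All 15 nonempty subsets were checked; B and D is lowest.)

Minimum total cost: 601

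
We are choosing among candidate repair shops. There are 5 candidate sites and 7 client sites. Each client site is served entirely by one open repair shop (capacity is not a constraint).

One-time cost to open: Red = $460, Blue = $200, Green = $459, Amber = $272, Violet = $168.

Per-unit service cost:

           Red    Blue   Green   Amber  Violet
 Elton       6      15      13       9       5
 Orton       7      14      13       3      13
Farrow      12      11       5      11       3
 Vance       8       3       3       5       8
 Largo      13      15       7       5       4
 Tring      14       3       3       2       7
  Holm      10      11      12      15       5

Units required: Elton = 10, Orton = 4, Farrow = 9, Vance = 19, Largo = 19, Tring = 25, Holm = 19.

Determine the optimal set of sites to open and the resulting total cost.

For any fixed open set, each client site goes to its cheapest open site; total = fixed + service.
{Violet}: Elton→Violet 5·10=50, Orton→Violet 13·4=52, Farrow→Violet 3·9=27, Vance→Violet 8·19=152, Largo→Violet 4·19=76, Tring→Violet 7·25=175, Holm→Violet 5·19=95. Service 627; fixed 168; total 795.
{Blue, Violet}: service 432 + fixed 368 = 800
{Amber, Violet}: service 405 + fixed 440 = 845
{Red, Blue, Green, Amber, Violet}: service 367 + fixed 1559 = 1926
No other subset beats 795.

Open Violet only; minimum total cost 795.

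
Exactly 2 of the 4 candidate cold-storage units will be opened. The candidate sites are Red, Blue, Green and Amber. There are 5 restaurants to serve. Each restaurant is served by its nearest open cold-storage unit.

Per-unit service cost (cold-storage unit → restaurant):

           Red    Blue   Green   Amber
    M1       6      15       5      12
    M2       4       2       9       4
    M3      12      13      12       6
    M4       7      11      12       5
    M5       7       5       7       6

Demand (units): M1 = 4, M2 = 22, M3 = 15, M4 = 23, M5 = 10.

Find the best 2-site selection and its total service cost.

With exactly 2 open, each restaurant uses its cheapest among the chosen.
{Blue, Amber}: M1→Amber 12·4=48, M2→Blue 2·22=44, M3→Amber 6·15=90, M4→Amber 5·23=115, M5→Blue 5·10=50. Service cost 347.
{Green, Amber}: service cost 373
{Red, Amber}: service cost 377
Among all 6 size-2 choices, {Blue, Amber} is lowest.

Choose Blue and Amber; total service cost 347.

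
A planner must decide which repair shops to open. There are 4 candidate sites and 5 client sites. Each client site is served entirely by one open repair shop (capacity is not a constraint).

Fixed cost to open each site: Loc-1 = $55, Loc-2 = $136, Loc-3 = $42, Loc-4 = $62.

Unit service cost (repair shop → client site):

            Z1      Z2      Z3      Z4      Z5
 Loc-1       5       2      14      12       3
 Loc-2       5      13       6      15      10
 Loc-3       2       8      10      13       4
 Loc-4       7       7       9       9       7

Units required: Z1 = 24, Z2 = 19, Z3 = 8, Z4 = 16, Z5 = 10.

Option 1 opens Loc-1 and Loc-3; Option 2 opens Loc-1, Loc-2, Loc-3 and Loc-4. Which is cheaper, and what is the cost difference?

Option 1 is cheaper by 118.

Option 1: {Loc-1, Loc-3}: Z1→Loc-3 2·24=48, Z2→Loc-1 2·19=38, Z3→Loc-3 10·8=80, Z4→Loc-1 12·16=192, Z5→Loc-1 3·10=30. Service 388; fixed 97; total 485.
Option 2: {Loc-1, Loc-2, Loc-3, Loc-4}: Z1→Loc-3 2·24=48, Z2→Loc-1 2·19=38, Z3→Loc-2 6·8=48, Z4→Loc-4 9·16=144, Z5→Loc-1 3·10=30. Service 308; fixed 295; total 603.
Difference: |485 − 603| = 118.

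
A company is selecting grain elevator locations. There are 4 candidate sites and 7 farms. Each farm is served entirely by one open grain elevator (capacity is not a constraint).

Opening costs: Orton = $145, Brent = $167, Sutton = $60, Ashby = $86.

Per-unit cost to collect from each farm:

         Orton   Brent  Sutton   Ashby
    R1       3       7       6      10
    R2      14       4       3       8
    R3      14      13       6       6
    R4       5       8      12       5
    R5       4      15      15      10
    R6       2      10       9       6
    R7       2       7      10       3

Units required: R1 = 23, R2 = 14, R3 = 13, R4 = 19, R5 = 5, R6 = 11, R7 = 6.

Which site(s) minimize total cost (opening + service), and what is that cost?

For any fixed open set, each farm goes to its cheapest open site; total = fixed + service.
{Orton, Sutton}: R1→Orton 3·23=69, R2→Sutton 3·14=42, R3→Sutton 6·13=78, R4→Orton 5·19=95, R5→Orton 4·5=20, R6→Orton 2·11=22, R7→Orton 2·6=12. Service 338; fixed 205; total 543.
{Orton, Sutton, Ashby}: R1→Orton 3·23=69, R2→Sutton 3·14=42, R3→Sutton 6·13=78, R4→Orton 5·19=95, R5→Orton 4·5=20, R6→Orton 2·11=22, R7→Orton 2·6=12. Service 338; fixed 291; total 629.
{Sutton, Ashby}: R1→Sutton 6·23=138, R2→Sutton 3·14=42, R3→Sutton 6·13=78, R4→Ashby 5·19=95, R5→Ashby 10·5=50, R6→Ashby 6·11=66, R7→Ashby 3·6=18. Service 487; fixed 146; total 633.
{Orton, Brent, Sutton, Ashby}: R1→Orton 3·23=69, R2→Sutton 3·14=42, R3→Sutton 6·13=78, R4→Orton 5·19=95, R5→Orton 4·5=20, R6→Orton 2·11=22, R7→Orton 2·6=12. Service 338; fixed 458; total 796.
No other subset beats 543.

Open Orton and Sutton; minimum total cost 543.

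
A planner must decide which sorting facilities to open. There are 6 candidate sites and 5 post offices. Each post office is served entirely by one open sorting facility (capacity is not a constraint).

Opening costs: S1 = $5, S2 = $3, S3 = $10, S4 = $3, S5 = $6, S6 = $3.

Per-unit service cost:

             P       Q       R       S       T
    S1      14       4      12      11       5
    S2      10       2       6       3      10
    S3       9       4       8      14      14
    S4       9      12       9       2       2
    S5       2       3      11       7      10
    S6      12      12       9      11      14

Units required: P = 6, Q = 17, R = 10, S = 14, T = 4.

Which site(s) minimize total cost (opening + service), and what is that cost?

Open S2, S4 and S5; minimum total cost 154.

For any fixed open set, each post office goes to its cheapest open site; total = fixed + service.
{S2, S4, S5}: P→S5 2·6=12, Q→S2 2·17=34, R→S2 6·10=60, S→S4 2·14=28, T→S4 2·4=8. Service 142; fixed 12; total 154.
{S2, S4, S5, S6}: service 142 + fixed 15 = 157
{S1, S2, S4, S5}: service 142 + fixed 17 = 159
{S1, S2, S3, S4, S5, S6}: P→S5 2·6=12, Q→S2 2·17=34, R→S2 6·10=60, S→S4 2·14=28, T→S4 2·4=8. Service 142; fixed 30; total 172.
No other subset beats 154.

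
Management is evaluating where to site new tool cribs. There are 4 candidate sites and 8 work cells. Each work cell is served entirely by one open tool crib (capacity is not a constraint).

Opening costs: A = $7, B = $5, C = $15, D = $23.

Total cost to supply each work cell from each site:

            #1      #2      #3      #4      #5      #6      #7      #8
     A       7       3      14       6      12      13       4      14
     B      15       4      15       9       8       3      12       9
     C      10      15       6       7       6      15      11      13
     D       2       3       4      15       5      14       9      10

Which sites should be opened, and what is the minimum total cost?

For any fixed open set, each work cell goes to its cheapest open site; total = fixed + service.
{A, B}: #1→A 7, #2→A 3, #3→A 14, #4→A 6, #5→B 8, #6→B 3, #7→A 4, #8→B 9. Service 54; fixed 12; total 66.
{A, B, C}: service 44 + fixed 27 = 71
{A, B, D}: service 36 + fixed 35 = 71
{A, B, C, D}: service 36 + fixed 50 = 86
No other subset beats 66.

Open A and B; minimum total cost 66.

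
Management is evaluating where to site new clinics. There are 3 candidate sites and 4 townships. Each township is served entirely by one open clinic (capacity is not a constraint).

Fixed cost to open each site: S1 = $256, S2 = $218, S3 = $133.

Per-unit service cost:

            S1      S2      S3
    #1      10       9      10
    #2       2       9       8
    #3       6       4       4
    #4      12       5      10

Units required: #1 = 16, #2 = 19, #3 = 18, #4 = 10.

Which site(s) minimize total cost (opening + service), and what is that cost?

For any fixed open set, each township goes to its cheapest open site; total = fixed + service.
{S3}: #1→S3 10·16=160, #2→S3 8·19=152, #3→S3 4·18=72, #4→S3 10·10=100. Service 484; fixed 133; total 617.
{S2}: service 437 + fixed 218 = 655
{S1}: service 426 + fixed 256 = 682
{S1, S2, S3}: service 304 + fixed 607 = 911
No other subset beats 617.

Open S3 only; minimum total cost 617.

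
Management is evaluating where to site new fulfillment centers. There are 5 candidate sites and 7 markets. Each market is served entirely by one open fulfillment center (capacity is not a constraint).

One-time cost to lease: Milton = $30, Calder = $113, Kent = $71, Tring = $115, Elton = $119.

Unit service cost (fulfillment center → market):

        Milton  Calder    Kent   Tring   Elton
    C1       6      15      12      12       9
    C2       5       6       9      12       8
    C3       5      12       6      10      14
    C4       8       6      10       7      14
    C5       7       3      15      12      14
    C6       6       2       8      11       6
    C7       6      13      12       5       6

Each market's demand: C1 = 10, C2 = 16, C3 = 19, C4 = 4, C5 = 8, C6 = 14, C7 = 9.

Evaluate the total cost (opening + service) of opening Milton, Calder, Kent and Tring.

Each market is assigned to its cheapest site among the open ones.
{Milton, Calder, Kent, Tring}: C1→Milton 6·10=60, C2→Milton 5·16=80, C3→Milton 5·19=95, C4→Calder 6·4=24, C5→Calder 3·8=24, C6→Calder 2·14=28, C7→Tring 5·9=45. Service 356; fixed 329; total 685.

Total cost: 685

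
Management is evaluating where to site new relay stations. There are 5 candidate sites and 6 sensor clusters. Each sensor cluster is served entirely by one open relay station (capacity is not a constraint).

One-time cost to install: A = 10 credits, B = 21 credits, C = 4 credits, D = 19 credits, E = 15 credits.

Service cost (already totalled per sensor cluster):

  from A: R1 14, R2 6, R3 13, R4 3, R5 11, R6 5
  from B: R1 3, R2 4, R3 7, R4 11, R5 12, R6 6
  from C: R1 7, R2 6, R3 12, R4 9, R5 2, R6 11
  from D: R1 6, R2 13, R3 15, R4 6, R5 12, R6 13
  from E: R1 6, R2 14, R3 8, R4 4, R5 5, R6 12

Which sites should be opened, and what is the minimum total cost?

Open A and C; minimum total cost 49.

For any fixed open set, each sensor cluster goes to its cheapest open site; total = fixed + service.
{A, C}: R1→C 7, R2→A 6, R3→C 12, R4→A 3, R5→C 2, R6→A 5. Service 35; fixed 14; total 49.
{C}: R1→C 7, R2→C 6, R3→C 12, R4→C 9, R5→C 2, R6→C 11. Service 47; fixed 4; total 51.
{B, C}: service 31 + fixed 25 = 56
{A, B, C, D, E}: service 24 + fixed 69 = 93
No other subset beats 49.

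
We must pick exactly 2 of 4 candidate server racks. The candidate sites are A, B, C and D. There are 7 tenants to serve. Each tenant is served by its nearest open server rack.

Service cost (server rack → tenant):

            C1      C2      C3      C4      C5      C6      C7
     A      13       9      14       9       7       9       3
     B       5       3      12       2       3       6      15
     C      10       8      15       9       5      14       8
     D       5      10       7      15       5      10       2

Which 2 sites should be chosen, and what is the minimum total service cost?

Choose B and D; total service cost 28.

With exactly 2 open, each tenant uses its cheapest among the chosen.
{B, D}: C1→B 5, C2→B 3, C3→D 7, C4→B 2, C5→B 3, C6→B 6, C7→D 2. Service cost 28.
{A, B}: service cost 34
{B, C}: service cost 39
Among all 6 size-2 choices, {B, D} is lowest.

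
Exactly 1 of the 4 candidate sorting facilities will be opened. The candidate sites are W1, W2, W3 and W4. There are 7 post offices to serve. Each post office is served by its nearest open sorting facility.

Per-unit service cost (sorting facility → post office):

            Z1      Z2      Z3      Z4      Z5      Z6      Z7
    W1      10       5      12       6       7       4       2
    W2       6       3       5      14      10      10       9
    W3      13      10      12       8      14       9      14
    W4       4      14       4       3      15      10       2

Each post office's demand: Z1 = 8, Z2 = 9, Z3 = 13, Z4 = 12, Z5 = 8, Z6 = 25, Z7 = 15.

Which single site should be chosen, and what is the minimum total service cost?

Choose W1 only; total service cost 539.

With exactly 1 open, each post office uses its cheapest among the chosen.
{W1}: Z1→W1 10·8=80, Z2→W1 5·9=45, Z3→W1 12·13=156, Z4→W1 6·12=72, Z5→W1 7·8=56, Z6→W1 4·25=100, Z7→W1 2·15=30. Service cost 539.
{W4}: service cost 646
{W2}: service cost 773
Among all 4 size-1 choices, {W1} is lowest.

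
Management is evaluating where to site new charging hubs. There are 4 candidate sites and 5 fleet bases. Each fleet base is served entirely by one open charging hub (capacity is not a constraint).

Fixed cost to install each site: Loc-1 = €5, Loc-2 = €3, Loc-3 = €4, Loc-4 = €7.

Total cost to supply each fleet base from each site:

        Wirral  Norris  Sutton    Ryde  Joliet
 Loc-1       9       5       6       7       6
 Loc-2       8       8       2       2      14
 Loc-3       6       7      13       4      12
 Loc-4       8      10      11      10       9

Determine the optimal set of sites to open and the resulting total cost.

For any fixed open set, each fleet base goes to its cheapest open site; total = fixed + service.
{Loc-1, Loc-2}: Wirral→Loc-2 8, Norris→Loc-1 5, Sutton→Loc-2 2, Ryde→Loc-2 2, Joliet→Loc-1 6. Service 23; fixed 8; total 31.
{Loc-1, Loc-2, Loc-3}: service 21 + fixed 12 = 33
{Loc-1, Loc-3}: Wirral→Loc-3 6, Norris→Loc-1 5, Sutton→Loc-1 6, Ryde→Loc-3 4, Joliet→Loc-1 6. Service 27; fixed 9; total 36.
{Loc-1, Loc-2, Loc-3, Loc-4}: Wirral→Loc-3 6, Norris→Loc-1 5, Sutton→Loc-2 2, Ryde→Loc-2 2, Joliet→Loc-1 6. Service 21; fixed 19; total 40.
(All 15 nonempty subsets were checked; Loc-1 and Loc-2 is lowest.)

Open Loc-1 and Loc-2; minimum total cost 31.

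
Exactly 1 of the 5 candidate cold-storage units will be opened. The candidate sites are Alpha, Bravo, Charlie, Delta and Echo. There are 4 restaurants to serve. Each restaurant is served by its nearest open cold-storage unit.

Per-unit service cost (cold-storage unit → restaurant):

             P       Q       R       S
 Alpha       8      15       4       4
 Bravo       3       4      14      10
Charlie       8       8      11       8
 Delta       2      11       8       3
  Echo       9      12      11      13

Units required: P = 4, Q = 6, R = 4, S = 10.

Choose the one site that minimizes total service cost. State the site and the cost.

With exactly 1 open, each restaurant uses its cheapest among the chosen.
{Delta}: P→Delta 2·4=8, Q→Delta 11·6=66, R→Delta 8·4=32, S→Delta 3·10=30. Service cost 136.
{Alpha}: service cost 178
{Bravo}: service cost 192
Among all 5 size-1 choices, {Delta} is lowest.

Choose Delta only; total service cost 136.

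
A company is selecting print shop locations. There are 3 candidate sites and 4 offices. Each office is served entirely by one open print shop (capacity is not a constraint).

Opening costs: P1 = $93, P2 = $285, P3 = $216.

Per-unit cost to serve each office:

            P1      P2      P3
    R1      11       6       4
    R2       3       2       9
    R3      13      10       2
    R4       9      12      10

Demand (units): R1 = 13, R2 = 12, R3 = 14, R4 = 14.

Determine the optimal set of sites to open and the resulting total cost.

For any fixed open set, each office goes to its cheapest open site; total = fixed + service.
{P3}: R1→P3 4·13=52, R2→P3 9·12=108, R3→P3 2·14=28, R4→P3 10·14=140. Service 328; fixed 216; total 544.
{P1, P3}: service 242 + fixed 309 = 551
{P1}: service 487 + fixed 93 = 580
{P1, P2, P3}: R1→P3 4·13=52, R2→P2 2·12=24, R3→P3 2·14=28, R4→P1 9·14=126. Service 230; fixed 594; total 824.
(All 7 nonempty subsets were checked; P3 only is lowest.)

Open P3 only; minimum total cost 544.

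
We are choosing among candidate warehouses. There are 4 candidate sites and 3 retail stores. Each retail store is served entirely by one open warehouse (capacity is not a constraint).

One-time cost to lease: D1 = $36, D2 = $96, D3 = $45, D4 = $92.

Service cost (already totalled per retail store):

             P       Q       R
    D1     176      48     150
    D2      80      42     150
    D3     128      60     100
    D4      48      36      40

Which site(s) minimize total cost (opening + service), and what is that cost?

Open D4 only; minimum total cost 216.

For any fixed open set, each retail store goes to its cheapest open site; total = fixed + service.
{D4}: P→D4 48, Q→D4 36, R→D4 40. Service 124; fixed 92; total 216.
{D1, D4}: service 124 + fixed 128 = 252
{D3, D4}: service 124 + fixed 137 = 261
{D1, D2, D3, D4}: service 124 + fixed 269 = 393
No other subset beats 216.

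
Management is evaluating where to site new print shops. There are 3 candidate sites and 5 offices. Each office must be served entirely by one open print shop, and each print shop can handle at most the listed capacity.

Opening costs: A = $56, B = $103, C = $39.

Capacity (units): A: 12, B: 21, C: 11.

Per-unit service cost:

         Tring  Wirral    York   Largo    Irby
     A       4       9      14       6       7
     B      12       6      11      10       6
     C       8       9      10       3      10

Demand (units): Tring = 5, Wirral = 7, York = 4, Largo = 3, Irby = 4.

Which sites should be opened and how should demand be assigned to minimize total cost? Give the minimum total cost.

Open {A, C}: Tring→A 4·5=20, Wirral→C 9·7=63, York→C 10·4=40, Largo→A 6·3=18, Irby→A 7·4=28.
Loads: A carries 12/12, C carries 11/11. Service 169; fixed 95; total 264.
Next best feasible plan costs 267.

Minimum total cost: 264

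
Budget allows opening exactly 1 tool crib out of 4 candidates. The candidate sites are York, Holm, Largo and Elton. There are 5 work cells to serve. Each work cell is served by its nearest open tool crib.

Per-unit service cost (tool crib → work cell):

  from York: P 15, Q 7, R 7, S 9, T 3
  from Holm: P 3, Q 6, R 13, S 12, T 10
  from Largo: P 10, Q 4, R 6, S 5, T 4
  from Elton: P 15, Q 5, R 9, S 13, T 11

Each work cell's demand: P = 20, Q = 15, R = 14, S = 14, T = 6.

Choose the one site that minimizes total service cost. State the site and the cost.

With exactly 1 open, each work cell uses its cheapest among the chosen.
{Largo}: P→Largo 10·20=200, Q→Largo 4·15=60, R→Largo 6·14=84, S→Largo 5·14=70, T→Largo 4·6=24. Service cost 438.
{Holm}: service cost 560
{York}: service cost 647
Among all 4 size-1 choices, {Largo} is lowest.

Choose Largo only; total service cost 438.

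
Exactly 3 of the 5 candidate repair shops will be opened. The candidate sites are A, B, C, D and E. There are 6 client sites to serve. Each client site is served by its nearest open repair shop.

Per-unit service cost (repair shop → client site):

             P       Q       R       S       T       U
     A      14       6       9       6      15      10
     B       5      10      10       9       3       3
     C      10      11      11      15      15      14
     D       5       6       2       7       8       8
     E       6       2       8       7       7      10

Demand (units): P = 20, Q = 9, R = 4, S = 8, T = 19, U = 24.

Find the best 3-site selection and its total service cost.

With exactly 3 open, each client site uses its cheapest among the chosen.
{B, D, E}: P→B 5·20=100, Q→E 2·9=18, R→D 2·4=8, S→D 7·8=56, T→B 3·19=57, U→B 3·24=72. Service cost 311.
{A, B, E}: service cost 327
{B, C, E}: service cost 335
Among all 10 size-3 choices, {B, D, E} is lowest.

Choose B, D and E; total service cost 311.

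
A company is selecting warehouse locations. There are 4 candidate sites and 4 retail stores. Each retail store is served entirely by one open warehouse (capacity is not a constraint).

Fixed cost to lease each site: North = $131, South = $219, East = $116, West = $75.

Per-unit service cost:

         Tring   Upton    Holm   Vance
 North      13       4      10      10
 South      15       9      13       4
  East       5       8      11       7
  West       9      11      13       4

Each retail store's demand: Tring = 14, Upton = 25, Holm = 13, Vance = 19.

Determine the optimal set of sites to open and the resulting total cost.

Open North and West; minimum total cost 638.

For any fixed open set, each retail store goes to its cheapest open site; total = fixed + service.
{North, West}: Tring→West 9·14=126, Upton→North 4·25=100, Holm→North 10·13=130, Vance→West 4·19=76. Service 432; fixed 206; total 638.
{East}: service 546 + fixed 116 = 662
{North, East}: service 433 + fixed 247 = 680
{North, South, East, West}: Tring→East 5·14=70, Upton→North 4·25=100, Holm→North 10·13=130, Vance→South 4·19=76. Service 376; fixed 541; total 917.
No other subset beats 638.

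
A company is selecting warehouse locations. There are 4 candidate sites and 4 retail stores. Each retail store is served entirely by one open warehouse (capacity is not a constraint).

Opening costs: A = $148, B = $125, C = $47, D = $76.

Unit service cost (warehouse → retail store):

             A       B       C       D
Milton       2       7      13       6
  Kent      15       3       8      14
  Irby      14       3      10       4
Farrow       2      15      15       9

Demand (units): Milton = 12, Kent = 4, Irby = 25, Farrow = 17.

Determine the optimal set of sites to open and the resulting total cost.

For any fixed open set, each retail store goes to its cheapest open site; total = fixed + service.
{A, B}: Milton→A 2·12=24, Kent→B 3·4=12, Irby→B 3·25=75, Farrow→A 2·17=34. Service 145; fixed 273; total 418.
{A, D}: service 214 + fixed 224 = 438
{D}: service 381 + fixed 76 = 457
{A, B, C, D}: service 145 + fixed 396 = 541
(All 15 nonempty subsets were checked; A and B is lowest.)

Open A and B; minimum total cost 418.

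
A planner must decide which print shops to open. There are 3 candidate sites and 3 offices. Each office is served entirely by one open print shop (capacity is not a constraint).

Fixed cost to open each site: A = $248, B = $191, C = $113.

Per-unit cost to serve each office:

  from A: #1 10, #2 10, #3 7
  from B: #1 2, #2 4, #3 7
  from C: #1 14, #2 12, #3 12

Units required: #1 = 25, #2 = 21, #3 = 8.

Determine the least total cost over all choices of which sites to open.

Minimum total cost: 381

For any fixed open set, each office goes to its cheapest open site; total = fixed + service.
{B}: #1→B 2·25=50, #2→B 4·21=84, #3→B 7·8=56. Service 190; fixed 191; total 381.
{B, C}: #1→B 2·25=50, #2→B 4·21=84, #3→B 7·8=56. Service 190; fixed 304; total 494.
{A, B}: #1→B 2·25=50, #2→B 4·21=84, #3→A 7·8=56. Service 190; fixed 439; total 629.
{A, B, C}: service 190 + fixed 552 = 742
No other subset beats 381.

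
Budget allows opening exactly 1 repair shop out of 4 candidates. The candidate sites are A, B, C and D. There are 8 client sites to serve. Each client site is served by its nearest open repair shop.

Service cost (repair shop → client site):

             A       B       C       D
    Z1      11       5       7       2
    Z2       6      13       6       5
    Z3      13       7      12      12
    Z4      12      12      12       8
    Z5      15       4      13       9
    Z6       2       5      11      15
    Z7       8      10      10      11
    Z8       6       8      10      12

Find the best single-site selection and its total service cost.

Choose B only; total service cost 64.

With exactly 1 open, each client site uses its cheapest among the chosen.
{B}: Z1→B 5, Z2→B 13, Z3→B 7, Z4→B 12, Z5→B 4, Z6→B 5, Z7→B 10, Z8→B 8. Service cost 64.
{A}: service cost 73
{D}: service cost 74
Among all 4 size-1 choices, {B} is lowest.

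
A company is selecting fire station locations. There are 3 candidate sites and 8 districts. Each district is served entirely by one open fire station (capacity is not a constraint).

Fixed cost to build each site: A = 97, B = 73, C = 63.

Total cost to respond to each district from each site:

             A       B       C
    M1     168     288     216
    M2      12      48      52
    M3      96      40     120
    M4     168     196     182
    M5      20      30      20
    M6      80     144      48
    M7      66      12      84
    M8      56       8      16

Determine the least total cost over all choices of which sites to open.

Minimum total cost: 678

For any fixed open set, each district goes to its cheapest open site; total = fixed + service.
{A, B}: M1→A 168, M2→A 12, M3→B 40, M4→A 168, M5→A 20, M6→A 80, M7→B 12, M8→B 8. Service 508; fixed 170; total 678.
{A, B, C}: M1→A 168, M2→A 12, M3→B 40, M4→A 168, M5→A 20, M6→C 48, M7→B 12, M8→B 8. Service 476; fixed 233; total 709.
{B, C}: service 574 + fixed 136 = 710
{C}: M1→C 216, M2→C 52, M3→C 120, M4→C 182, M5→C 20, M6→C 48, M7→C 84, M8→C 16. Service 738; fixed 63; total 801.
No other subset beats 678.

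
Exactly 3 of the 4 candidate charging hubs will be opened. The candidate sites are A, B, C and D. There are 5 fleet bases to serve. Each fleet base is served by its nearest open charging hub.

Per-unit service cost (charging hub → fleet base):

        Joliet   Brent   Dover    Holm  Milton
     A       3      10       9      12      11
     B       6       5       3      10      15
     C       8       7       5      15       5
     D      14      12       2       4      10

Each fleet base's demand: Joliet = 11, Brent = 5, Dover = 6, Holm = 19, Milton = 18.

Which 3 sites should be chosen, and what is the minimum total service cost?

With exactly 3 open, each fleet base uses its cheapest among the chosen.
{A, C, D}: Joliet→A 3·11=33, Brent→C 7·5=35, Dover→D 2·6=12, Holm→D 4·19=76, Milton→C 5·18=90. Service cost 246.
{B, C, D}: service cost 269
{A, B, D}: service cost 326
Among all 4 size-3 choices, {A, C, D} is lowest.

Choose A, C and D; total service cost 246.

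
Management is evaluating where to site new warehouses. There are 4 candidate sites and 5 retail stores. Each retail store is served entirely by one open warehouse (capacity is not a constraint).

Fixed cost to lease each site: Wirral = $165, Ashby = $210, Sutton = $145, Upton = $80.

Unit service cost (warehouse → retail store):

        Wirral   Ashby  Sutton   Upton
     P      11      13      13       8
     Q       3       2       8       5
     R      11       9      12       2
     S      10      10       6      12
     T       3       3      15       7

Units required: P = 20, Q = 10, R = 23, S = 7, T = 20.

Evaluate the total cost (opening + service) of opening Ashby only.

Each retail store is assigned to its cheapest site among the open ones.
{Ashby}: P→Ashby 13·20=260, Q→Ashby 2·10=20, R→Ashby 9·23=207, S→Ashby 10·7=70, T→Ashby 3·20=60. Service 617; fixed 210; total 827.

Total cost: 827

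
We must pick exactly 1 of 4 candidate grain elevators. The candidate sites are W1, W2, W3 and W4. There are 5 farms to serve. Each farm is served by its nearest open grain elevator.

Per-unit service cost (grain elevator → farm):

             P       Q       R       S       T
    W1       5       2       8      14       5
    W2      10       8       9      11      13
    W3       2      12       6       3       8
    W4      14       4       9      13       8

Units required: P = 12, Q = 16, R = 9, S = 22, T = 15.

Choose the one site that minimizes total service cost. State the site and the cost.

With exactly 1 open, each farm uses its cheapest among the chosen.
{W3}: P→W3 2·12=24, Q→W3 12·16=192, R→W3 6·9=54, S→W3 3·22=66, T→W3 8·15=120. Service cost 456.
{W1}: service cost 547
{W4}: service cost 719
Among all 4 size-1 choices, {W3} is lowest.

Choose W3 only; total service cost 456.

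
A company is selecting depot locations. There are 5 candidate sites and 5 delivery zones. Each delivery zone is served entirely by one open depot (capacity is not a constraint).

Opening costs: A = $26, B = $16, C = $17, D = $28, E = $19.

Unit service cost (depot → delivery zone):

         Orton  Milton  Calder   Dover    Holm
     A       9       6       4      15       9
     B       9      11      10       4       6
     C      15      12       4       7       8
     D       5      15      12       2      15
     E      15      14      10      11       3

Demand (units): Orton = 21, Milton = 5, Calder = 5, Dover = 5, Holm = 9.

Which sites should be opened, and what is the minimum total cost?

Open A, D and E; minimum total cost 265.

For any fixed open set, each delivery zone goes to its cheapest open site; total = fixed + service.
{A, D, E}: Orton→D 5·21=105, Milton→A 6·5=30, Calder→A 4·5=20, Dover→D 2·5=10, Holm→E 3·9=27. Service 192; fixed 73; total 265.
{A, B, D, E}: Orton→D 5·21=105, Milton→A 6·5=30, Calder→A 4·5=20, Dover→D 2·5=10, Holm→E 3·9=27. Service 192; fixed 89; total 281.
{A, C, D, E}: Orton→D 5·21=105, Milton→A 6·5=30, Calder→A 4·5=20, Dover→D 2·5=10, Holm→E 3·9=27. Service 192; fixed 90; total 282.
{A, B, C, D, E}: service 192 + fixed 106 = 298
No other subset beats 265.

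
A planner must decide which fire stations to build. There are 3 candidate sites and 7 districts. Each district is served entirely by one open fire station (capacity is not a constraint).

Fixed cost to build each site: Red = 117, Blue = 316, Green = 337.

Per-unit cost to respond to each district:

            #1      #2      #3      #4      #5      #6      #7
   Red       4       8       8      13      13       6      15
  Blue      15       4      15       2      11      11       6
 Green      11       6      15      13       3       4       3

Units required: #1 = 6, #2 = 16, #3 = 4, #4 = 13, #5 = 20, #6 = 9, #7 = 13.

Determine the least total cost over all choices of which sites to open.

Minimum total cost: 863

For any fixed open set, each district goes to its cheapest open site; total = fixed + service.
{Green}: #1→Green 11·6=66, #2→Green 6·16=96, #3→Green 15·4=60, #4→Green 13·13=169, #5→Green 3·20=60, #6→Green 4·9=36, #7→Green 3·13=39. Service 526; fixed 337; total 863.
{Red, Green}: #1→Red 4·6=24, #2→Green 6·16=96, #3→Red 8·4=32, #4→Red 13·13=169, #5→Green 3·20=60, #6→Green 4·9=36, #7→Green 3·13=39. Service 456; fixed 454; total 910.
{Red, Blue}: service 498 + fixed 433 = 931
{Red, Blue, Green}: service 281 + fixed 770 = 1051
No other subset beats 863.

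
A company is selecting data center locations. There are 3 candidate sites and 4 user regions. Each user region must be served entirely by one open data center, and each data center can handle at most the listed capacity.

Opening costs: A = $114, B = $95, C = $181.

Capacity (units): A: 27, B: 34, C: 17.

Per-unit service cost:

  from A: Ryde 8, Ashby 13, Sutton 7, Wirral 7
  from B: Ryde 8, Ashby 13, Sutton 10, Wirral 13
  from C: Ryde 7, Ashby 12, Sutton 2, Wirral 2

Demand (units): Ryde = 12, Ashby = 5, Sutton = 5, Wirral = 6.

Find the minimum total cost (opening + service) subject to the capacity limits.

Open {B}: Ryde→B 8·12=96, Ashby→B 13·5=65, Sutton→B 10·5=50, Wirral→B 13·6=78.
Loads: B carries 28/34. Service 289; fixed 95; total 384.
Next best feasible plan costs 447.

Minimum total cost: 384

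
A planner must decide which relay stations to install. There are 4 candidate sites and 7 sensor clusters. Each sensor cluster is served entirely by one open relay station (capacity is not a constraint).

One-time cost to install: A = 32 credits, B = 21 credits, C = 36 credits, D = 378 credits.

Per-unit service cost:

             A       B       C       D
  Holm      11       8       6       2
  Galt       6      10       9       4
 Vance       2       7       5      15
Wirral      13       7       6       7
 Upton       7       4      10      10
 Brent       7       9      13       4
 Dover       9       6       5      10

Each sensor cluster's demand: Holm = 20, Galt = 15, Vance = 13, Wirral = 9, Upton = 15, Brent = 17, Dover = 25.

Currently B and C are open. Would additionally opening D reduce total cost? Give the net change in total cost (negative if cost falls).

Current service cost with {B, C}: 712.
Adding D: each sensor cluster re-picks its cheapest; new service cost 472, saving 240.
Extra fixed cost: 378. Net change = 378 − 240 = 138.
(Totals: 769 → 907.)

No — net change +138 (cost rises by 138).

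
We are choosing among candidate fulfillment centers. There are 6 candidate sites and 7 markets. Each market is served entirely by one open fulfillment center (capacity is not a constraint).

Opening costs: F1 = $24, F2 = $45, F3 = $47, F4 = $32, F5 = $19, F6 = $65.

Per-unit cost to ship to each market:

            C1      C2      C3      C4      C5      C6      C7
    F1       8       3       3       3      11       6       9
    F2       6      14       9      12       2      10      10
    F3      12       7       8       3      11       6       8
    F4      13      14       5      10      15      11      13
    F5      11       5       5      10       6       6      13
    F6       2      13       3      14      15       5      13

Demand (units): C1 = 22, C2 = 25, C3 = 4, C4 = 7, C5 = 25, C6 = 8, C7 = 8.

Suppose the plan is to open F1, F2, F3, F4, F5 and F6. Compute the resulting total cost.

Total cost: 538

Each market is assigned to its cheapest site among the open ones.
{F1, F2, F3, F4, F5, F6}: C1→F6 2·22=44, C2→F1 3·25=75, C3→F1 3·4=12, C4→F1 3·7=21, C5→F2 2·25=50, C6→F6 5·8=40, C7→F3 8·8=64. Service 306; fixed 232; total 538.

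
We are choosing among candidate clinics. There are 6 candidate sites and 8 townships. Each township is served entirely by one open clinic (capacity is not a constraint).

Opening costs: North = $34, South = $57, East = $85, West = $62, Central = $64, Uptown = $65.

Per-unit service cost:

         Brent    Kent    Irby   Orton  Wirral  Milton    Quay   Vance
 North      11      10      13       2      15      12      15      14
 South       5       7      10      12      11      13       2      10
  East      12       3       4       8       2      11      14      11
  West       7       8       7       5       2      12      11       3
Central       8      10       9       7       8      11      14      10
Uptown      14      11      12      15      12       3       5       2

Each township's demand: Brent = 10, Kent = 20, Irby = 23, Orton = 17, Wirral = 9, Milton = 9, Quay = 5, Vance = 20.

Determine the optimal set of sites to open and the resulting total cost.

Open North, South, East and Uptown; minimum total cost 572.

For any fixed open set, each township goes to its cheapest open site; total = fixed + service.
{North, South, East, Uptown}: Brent→South 5·10=50, Kent→East 3·20=60, Irby→East 4·23=92, Orton→North 2·17=34, Wirral→East 2·9=18, Milton→Uptown 3·9=27, Quay→South 2·5=10, Vance→Uptown 2·20=40. Service 331; fixed 241; total 572.
{North, East, Uptown}: Brent→North 11·10=110, Kent→East 3·20=60, Irby→East 4·23=92, Orton→North 2·17=34, Wirral→East 2·9=18, Milton→Uptown 3·9=27, Quay→Uptown 5·5=25, Vance→Uptown 2·20=40. Service 406; fixed 184; total 590.
{North, East, West, Uptown}: service 366 + fixed 246 = 612
{North, South, East, West, Central, Uptown}: Brent→South 5·10=50, Kent→East 3·20=60, Irby→East 4·23=92, Orton→North 2·17=34, Wirral→East 2·9=18, Milton→Uptown 3·9=27, Quay→South 2·5=10, Vance→Uptown 2·20=40. Service 331; fixed 367; total 698.
No other subset beats 572.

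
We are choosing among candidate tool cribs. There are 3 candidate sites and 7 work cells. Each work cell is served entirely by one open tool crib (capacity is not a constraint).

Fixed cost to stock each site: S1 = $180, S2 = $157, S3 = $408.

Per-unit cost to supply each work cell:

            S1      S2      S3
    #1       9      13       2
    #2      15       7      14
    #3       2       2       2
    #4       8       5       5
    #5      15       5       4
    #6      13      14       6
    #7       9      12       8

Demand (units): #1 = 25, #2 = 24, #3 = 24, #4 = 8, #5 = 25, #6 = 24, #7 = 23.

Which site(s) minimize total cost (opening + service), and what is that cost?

Open S2 and S3; minimum total cost 1299.

For any fixed open set, each work cell goes to its cheapest open site; total = fixed + service.
{S2, S3}: #1→S3 2·25=50, #2→S2 7·24=168, #3→S2 2·24=48, #4→S2 5·8=40, #5→S3 4·25=100, #6→S3 6·24=144, #7→S3 8·23=184. Service 734; fixed 565; total 1299.
{S3}: service 902 + fixed 408 = 1310
{S1, S2}: service 1125 + fixed 337 = 1462
{S1, S2, S3}: service 734 + fixed 745 = 1479
No other subset beats 1299.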